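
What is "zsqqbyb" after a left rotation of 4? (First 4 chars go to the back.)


Input: 'zsqqbyb', shift = 4
Operation: split at index 4 and swap parts
Front part s[0:4] = 'zsqq'
Back part s[4:] = 'byb'
Rotated = back + front = 'byb' + 'zsqq'
Result: bybzsqq


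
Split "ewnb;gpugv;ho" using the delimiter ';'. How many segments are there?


Input string: 'ewnb;gpugv;ho'
Delimiter: ';'
Split result: 'ewnb', 'gpugv', 'ho'
Number of parts: 3


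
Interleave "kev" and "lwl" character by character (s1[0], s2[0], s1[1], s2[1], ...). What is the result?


String 1: 'kev'
String 2: 'lwl'
Operation: alternate characters
Pairs: 'k'+'l', 'e'+'w', 'v'+'l'
Result: klewvl


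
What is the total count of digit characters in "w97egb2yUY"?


Input string: 'w97egb2yUY'
Operation: count digit characters (0-9)
Scan: 'w', '9'(digit), '7'(digit), 'e', 'g', 'b', '2'(digit), 'y', 'U', 'Y'
Digits found: 3
Result: 3


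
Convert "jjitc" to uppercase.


Input string: 'jjitc'
Operation: convert each letter to uppercase
Mapping: 'j'->'J', 'j'->'J', 'i'->'I', 't'->'T', 'c'->'C'
Result: JJITC


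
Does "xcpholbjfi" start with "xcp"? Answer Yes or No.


Input string: 'xcpholbjfi'
Prefix to check: 'xcp'
First 3 characters of input: 'xcp'
Match: True
Result: Yes


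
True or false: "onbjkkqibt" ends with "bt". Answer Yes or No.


Input string: 'onbjkkqibt'
Suffix to check: 'bt'
Last 2 characters of input: 'bt'
Match: True
Result: Yes


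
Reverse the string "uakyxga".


Input string: 'uakyxga'
Operation: reverse character order
Original order: 'u' -> 'a' -> 'k' -> 'y' -> 'x' -> 'g' -> 'a'
Reversed order: 'a' -> 'g' -> 'x' -> 'y' -> 'k' -> 'a' -> 'u'
Result: agxykau


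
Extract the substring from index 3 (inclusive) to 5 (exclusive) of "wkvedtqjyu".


Input string: 'wkvedtqjyu'
Operation: slice [3:5]
Extract characters: s[3]='e', s[4]='d'
Result: ed


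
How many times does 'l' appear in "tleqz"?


Input string: 'tleqz'
Target character: 'l'
Scan each position: s[1]='l'
Matches found at indices: 1
Total: 1


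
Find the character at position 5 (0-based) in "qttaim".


Input string: 'qttaim'
Operation: get character at index 5
Index mapping: s[0]='q', s[1]='t', s[2]='t', s[3]='a', s[4]='i', s[5]='m'
Result: 'm'


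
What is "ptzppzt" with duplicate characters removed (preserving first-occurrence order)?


Input: 'ptzppzt'
Operation: keep first occurrence of each character
Scan: s[0]='p' new -> keep; s[1]='t' new -> keep; s[2]='z' new -> keep; s[3]='p' seen -> skip; s[4]='p' seen -> skip; s[5]='z' seen -> skip; s[6]='t' seen -> skip
Result: ptz


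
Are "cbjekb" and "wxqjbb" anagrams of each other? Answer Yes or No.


String 1: 'cbjekb' -> sorted: 'bbcejk'
String 2: 'wxqjbb' -> sorted: 'bbjqwx'
Compare sorted forms: 'bbcejk' != 'bbjqwx'
Anagram: No


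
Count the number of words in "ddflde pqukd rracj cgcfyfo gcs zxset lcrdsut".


Input string: 'ddflde pqukd rracj cgcfyfo gcs zxset lcrdsut'
Operation: split by spaces
Words found: 'ddflde', 'pqukd', 'rracj', 'cgcfyfo', 'gcs', 'zxset', 'lcrdsut'
Word count: 7


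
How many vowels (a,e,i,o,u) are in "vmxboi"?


Input string: 'vmxboi'
Operation: count vowels (a, e, i, o, u)
Scan: s[0]='v', s[1]='m', s[2]='x', s[3]='b', s[4]='o' (vowel), s[5]='i' (vowel)
Vowels found: 2
Result: 2


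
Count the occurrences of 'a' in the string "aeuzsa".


Input string: 'aeuzsa'
Target character: 'a'
Scan each position: s[0]='a', s[5]='a'
Matches found at indices: 0, 5
Total: 2


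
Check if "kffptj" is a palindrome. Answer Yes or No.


Input string: 'kffptj'
Reversed: 'jtpffk'
Compare pairs: s[0]='k' vs s[5]='j' (mismatch), s[1]='f' vs s[4]='t' (mismatch), s[2]='f' vs s[3]='p' (mismatch)
Palindrome: No


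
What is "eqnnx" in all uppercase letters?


Input string: 'eqnnx'
Operation: convert each letter to uppercase
Mapping: 'e'->'E', 'q'->'Q', 'n'->'N', 'n'->'N', 'x'->'X'
Result: EQNNX


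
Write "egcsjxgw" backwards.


Input string: 'egcsjxgw'
Operation: reverse character order
Original order: 'e' -> 'g' -> 'c' -> 's' -> 'j' -> 'x' -> 'g' -> 'w'
Reversed order: 'w' -> 'g' -> 'x' -> 'j' -> 's' -> 'c' -> 'g' -> 'e'
Result: wgxjscge


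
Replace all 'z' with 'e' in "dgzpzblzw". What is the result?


Input string: 'dgzpzblzw'
Operation: replace 'z' with 'e'
Positions of 'z': 2, 4, 7
After replacement: dgepeblew


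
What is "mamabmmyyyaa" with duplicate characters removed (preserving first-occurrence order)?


Input: 'mamabmmyyyaa'
Operation: keep first occurrence of each character
Scan: s[0]='m' new -> keep; s[1]='a' new -> keep; s[2]='m' seen -> skip; s[3]='a' seen -> skip; s[4]='b' new -> keep; s[5]='m' seen -> skip; s[6]='m' seen -> skip; s[7]='y' new -> keep; s[8]='y' seen -> skip; s[9]='y' seen -> skip; s[10]='a' seen -> skip; s[11]='a' seen -> skip
Result: maby


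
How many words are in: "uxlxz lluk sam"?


Input string: 'uxlxz lluk sam'
Operation: split by spaces
Words found: 'uxlxz', 'lluk', 'sam'
Word count: 3


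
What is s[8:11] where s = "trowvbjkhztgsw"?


Input string: 'trowvbjkhztgsw'
Operation: slice [8:11]
Extract characters: s[8]='h', s[9]='z', s[10]='t'
Result: hzt


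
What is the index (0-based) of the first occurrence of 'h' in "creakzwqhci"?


Input string: 'creakzwqhci'
Target: 'h'
Scanning left to right: s[0]='c', s[1]='r', s[2]='e', s[3]='a', s[4]='k', s[5]='z', s[6]='w', s[7]='q', s[8]='h'
First match at index: 8


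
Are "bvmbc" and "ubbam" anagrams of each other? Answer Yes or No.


String 1: 'bvmbc' -> sorted: 'bbcmv'
String 2: 'ubbam' -> sorted: 'abbmu'
Compare sorted forms: 'bbcmv' != 'abbmu'
Anagram: No


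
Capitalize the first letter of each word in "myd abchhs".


Input string: 'myd abchhs'
Operation: capitalize first letter of each word
Word transformations: 'myd'->'Myd', 'abchhs'->'Abchhs'
Result: Myd Abchhs


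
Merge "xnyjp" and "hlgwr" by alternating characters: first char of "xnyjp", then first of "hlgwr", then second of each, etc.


String 1: 'xnyjp'
String 2: 'hlgwr'
Operation: alternate characters
Pairs: 'x'+'h', 'n'+'l', 'y'+'g', 'j'+'w', 'p'+'r'
Result: xhnlygjwpr


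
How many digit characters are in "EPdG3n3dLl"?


Input string: 'EPdG3n3dLl'
Operation: count digit characters (0-9)
Scan: 'E', 'P', 'd', 'G', '3'(digit), 'n', '3'(digit), 'd', 'L', 'l'
Digits found: 2
Result: 2


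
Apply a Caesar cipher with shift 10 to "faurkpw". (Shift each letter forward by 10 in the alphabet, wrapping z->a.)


Input: 'faurkpw', shift = 10
Operation: for each letter, (position + 10) mod 26
Mapping: 'f'(5+10=15)->'p', 'a'(0+10=10)->'k', 'u'(20+10=30, 30 mod 26=4)->'e', 'r'(17+10=27, 27 mod 26=1)->'b', 'k'(10+10=20)->'u', 'p'(15+10=25)->'z', 'w'(22+10=32, 32 mod 26=6)->'g'
Result: pkebuzg


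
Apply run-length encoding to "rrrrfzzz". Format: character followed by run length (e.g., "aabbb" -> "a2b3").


Input: 'rrrrfzzz'
Operation: identify consecutive runs
Runs: 'rrrr' -> r4, 'f' -> f1, 'zzz' -> z3
Encoded: r4f1z3


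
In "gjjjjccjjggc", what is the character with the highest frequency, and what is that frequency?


Input: 'gjjjjccjjggc'
Operation: tally each character
Counts: 'c':3, 'g':3, 'j':6
Maximum: 'j' appears 6 times


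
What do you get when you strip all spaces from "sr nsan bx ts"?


Input string: 'sr nsan bx ts'
Operation: remove all spaces
Words: 'sr', 'nsan', 'bx', 'ts'
Join without spaces: srnsanbxts


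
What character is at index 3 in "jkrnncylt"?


Input string: 'jkrnncylt'
Operation: get character at index 3
Index mapping: s[0]='j', s[1]='k', s[2]='r', s[3]='n'
Result: 'n'


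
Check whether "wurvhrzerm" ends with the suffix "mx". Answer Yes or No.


Input string: 'wurvhrzerm'
Suffix to check: 'mx'
Last 2 characters of input: 'rm'
Match: False
Result: No


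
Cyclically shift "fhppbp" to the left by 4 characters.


Input: 'fhppbp', shift = 4
Operation: split at index 4 and swap parts
Front part s[0:4] = 'fhpp'
Back part s[4:] = 'bp'
Rotated = back + front = 'bp' + 'fhpp'
Result: bpfhpp


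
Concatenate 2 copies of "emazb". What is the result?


Input string: 'emazb'
Operation: repeat 2 times
Concatenation: 'emazb' + 'emazb'
Result: emazbemazb


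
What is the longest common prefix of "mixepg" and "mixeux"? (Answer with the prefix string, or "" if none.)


String 1: 'mixepg'
String 2: 'mixeux'
Compare position by position:
pos 0: 'm' vs 'm' match
pos 1: 'i' vs 'i' match
pos 2: 'x' vs 'x' match
pos 3: 'e' vs 'e' match
pos 4: 'p' vs 'u' differ -> stop
Longest common prefix: "mixe" (length 4)


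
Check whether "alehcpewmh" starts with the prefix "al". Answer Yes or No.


Input string: 'alehcpewmh'
Prefix to check: 'al'
First 2 characters of input: 'al'
Match: True
Result: Yes


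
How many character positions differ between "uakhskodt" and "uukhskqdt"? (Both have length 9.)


String 1: 'uakhskodt'
String 2: 'uukhskqdt'
Compare each position: pos 0: 'u'=='u', pos 1: 'a'!='u', pos 2: 'k'=='k', pos 3: 'h'=='h', pos 4: 's'=='s', pos 5: 'k'=='k', pos 6: 'o'!='q', pos 7: 'd'=='d', pos 8: 't'=='t'
Differing positions: 2
Hamming distance: 2


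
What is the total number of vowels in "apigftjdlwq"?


Input string: 'apigftjdlwq'
Operation: count vowels (a, e, i, o, u)
Scan: s[0]='a' (vowel), s[1]='p', s[2]='i' (vowel), s[3]='g', s[4]='f', s[5]='t', s[6]='j', s[7]='d', s[8]='l', s[9]='w', s[10]='q'
Vowels found: 2
Result: 2


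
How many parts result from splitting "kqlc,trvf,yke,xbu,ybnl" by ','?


Input string: 'kqlc,trvf,yke,xbu,ybnl'
Delimiter: ','
Split result: 'kqlc', 'trvf', 'yke', 'xbu', 'ybnl'
Number of parts: 5


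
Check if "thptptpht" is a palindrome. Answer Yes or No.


Input string: 'thptptpht'
Reversed: 'thptptpht'
Compare pairs: s[0]='t' vs s[8]='t' (match), s[1]='h' vs s[7]='h' (match), s[2]='p' vs s[6]='p' (match), s[3]='t' vs s[5]='t' (match)
Palindrome: Yes


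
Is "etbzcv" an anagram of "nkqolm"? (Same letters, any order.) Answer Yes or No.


String 1: 'nkqolm' -> sorted: 'klmnoq'
String 2: 'etbzcv' -> sorted: 'bcetvz'
Compare sorted forms: 'klmnoq' != 'bcetvz'
Anagram: No


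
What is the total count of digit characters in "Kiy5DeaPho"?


Input string: 'Kiy5DeaPho'
Operation: count digit characters (0-9)
Scan: 'K', 'i', 'y', '5'(digit), 'D', 'e', 'a', 'P', 'h', 'o'
Digits found: 1
Result: 1


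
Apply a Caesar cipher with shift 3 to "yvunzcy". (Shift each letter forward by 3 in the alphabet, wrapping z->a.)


Input: 'yvunzcy', shift = 3
Operation: for each letter, (position + 3) mod 26
Mapping: 'y'(24+3=27, 27 mod 26=1)->'b', 'v'(21+3=24)->'y', 'u'(20+3=23)->'x', 'n'(13+3=16)->'q', 'z'(25+3=28, 28 mod 26=2)->'c', 'c'(2+3=5)->'f', 'y'(24+3=27, 27 mod 26=1)->'b'
Result: byxqcfb


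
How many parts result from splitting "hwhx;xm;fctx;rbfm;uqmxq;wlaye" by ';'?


Input string: 'hwhx;xm;fctx;rbfm;uqmxq;wlaye'
Delimiter: ';'
Split result: 'hwhx', 'xm', 'fctx', 'rbfm', 'uqmxq', 'wlaye'
Number of parts: 6


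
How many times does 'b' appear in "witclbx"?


Input string: 'witclbx'
Target character: 'b'
Scan each position: s[5]='b'
Matches found at indices: 5
Total: 1


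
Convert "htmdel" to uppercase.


Input string: 'htmdel'
Operation: convert each letter to uppercase
Mapping: 'h'->'H', 't'->'T', 'm'->'M', 'd'->'D', 'e'->'E', 'l'->'L'
Result: HTMDEL


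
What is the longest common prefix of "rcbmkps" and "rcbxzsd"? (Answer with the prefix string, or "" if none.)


String 1: 'rcbmkps'
String 2: 'rcbxzsd'
Compare position by position:
pos 0: 'r' vs 'r' match
pos 1: 'c' vs 'c' match
pos 2: 'b' vs 'b' match
pos 3: 'm' vs 'x' differ -> stop
Longest common prefix: "rcb" (length 3)


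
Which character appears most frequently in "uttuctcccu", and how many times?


Input: 'uttuctcccu'
Operation: tally each character
Counts: 'c':4, 't':3, 'u':3
Maximum: 'c' appears 4 times


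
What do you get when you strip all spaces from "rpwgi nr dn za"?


Input string: 'rpwgi nr dn za'
Operation: remove all spaces
Words: 'rpwgi', 'nr', 'dn', 'za'
Join without spaces: rpwginrdnza


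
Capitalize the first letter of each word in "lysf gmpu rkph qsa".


Input string: 'lysf gmpu rkph qsa'
Operation: capitalize first letter of each word
Word transformations: 'lysf'->'Lysf', 'gmpu'->'Gmpu', 'rkph'->'Rkph', 'qsa'->'Qsa'
Result: Lysf Gmpu Rkph Qsa


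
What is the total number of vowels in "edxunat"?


Input string: 'edxunat'
Operation: count vowels (a, e, i, o, u)
Scan: s[0]='e' (vowel), s[1]='d', s[2]='x', s[3]='u' (vowel), s[4]='n', s[5]='a' (vowel), s[6]='t'
Vowels found: 3
Result: 3


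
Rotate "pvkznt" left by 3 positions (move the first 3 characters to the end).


Input: 'pvkznt', shift = 3
Operation: split at index 3 and swap parts
Front part s[0:3] = 'pvk'
Back part s[3:] = 'znt'
Rotated = back + front = 'znt' + 'pvk'
Result: zntpvk


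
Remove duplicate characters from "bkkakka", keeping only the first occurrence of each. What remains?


Input: 'bkkakka'
Operation: keep first occurrence of each character
Scan: s[0]='b' new -> keep; s[1]='k' new -> keep; s[2]='k' seen -> skip; s[3]='a' new -> keep; s[4]='k' seen -> skip; s[5]='k' seen -> skip; s[6]='a' seen -> skip
Result: bka


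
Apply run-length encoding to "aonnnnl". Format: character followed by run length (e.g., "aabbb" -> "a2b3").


Input: 'aonnnnl'
Operation: identify consecutive runs
Runs: 'a' -> a1, 'o' -> o1, 'nnnn' -> n4, 'l' -> l1
Encoded: a1o1n4l1


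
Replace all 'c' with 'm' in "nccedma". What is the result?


Input string: 'nccedma'
Operation: replace 'c' with 'm'
Positions of 'c': 1, 2
After replacement: nmmedma


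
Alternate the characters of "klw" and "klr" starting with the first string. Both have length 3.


String 1: 'klw'
String 2: 'klr'
Operation: alternate characters
Pairs: 'k'+'k', 'l'+'l', 'w'+'r'
Result: kkllwr


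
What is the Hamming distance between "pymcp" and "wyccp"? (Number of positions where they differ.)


String 1: 'pymcp'
String 2: 'wyccp'
Compare each position: pos 0: 'p'!='w', pos 1: 'y'=='y', pos 2: 'm'!='c', pos 3: 'c'=='c', pos 4: 'p'=='p'
Differing positions: 2
Hamming distance: 2


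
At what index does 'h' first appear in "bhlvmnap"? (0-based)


Input string: 'bhlvmnap'
Target: 'h'
Scanning left to right: s[0]='b', s[1]='h'
First match at index: 1


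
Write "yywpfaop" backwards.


Input string: 'yywpfaop'
Operation: reverse character order
Original order: 'y' -> 'y' -> 'w' -> 'p' -> 'f' -> 'a' -> 'o' -> 'p'
Reversed order: 'p' -> 'o' -> 'a' -> 'f' -> 'p' -> 'w' -> 'y' -> 'y'
Result: poafpwyy


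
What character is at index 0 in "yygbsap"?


Input string: 'yygbsap'
Operation: get character at index 0
Index mapping: s[0]='y'
Result: 'y'


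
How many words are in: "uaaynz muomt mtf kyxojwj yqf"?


Input string: 'uaaynz muomt mtf kyxojwj yqf'
Operation: split by spaces
Words found: 'uaaynz', 'muomt', 'mtf', 'kyxojwj', 'yqf'
Word count: 5


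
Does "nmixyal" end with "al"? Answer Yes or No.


Input string: 'nmixyal'
Suffix to check: 'al'
Last 2 characters of input: 'al'
Match: True
Result: Yes


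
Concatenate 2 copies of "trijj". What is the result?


Input string: 'trijj'
Operation: repeat 2 times
Concatenation: 'trijj' + 'trijj'
Result: trijjtrijj


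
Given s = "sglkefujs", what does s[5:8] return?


Input string: 'sglkefujs'
Operation: slice [5:8]
Extract characters: s[5]='f', s[6]='u', s[7]='j'
Result: fuj


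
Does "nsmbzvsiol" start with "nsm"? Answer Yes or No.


Input string: 'nsmbzvsiol'
Prefix to check: 'nsm'
First 3 characters of input: 'nsm'
Match: True
Result: Yes


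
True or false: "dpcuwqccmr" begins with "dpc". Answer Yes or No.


Input string: 'dpcuwqccmr'
Prefix to check: 'dpc'
First 3 characters of input: 'dpc'
Match: True
Result: Yes


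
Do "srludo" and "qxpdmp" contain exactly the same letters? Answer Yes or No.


String 1: 'srludo' -> sorted: 'dlorsu'
String 2: 'qxpdmp' -> sorted: 'dmppqx'
Compare sorted forms: 'dlorsu' != 'dmppqx'
Anagram: No


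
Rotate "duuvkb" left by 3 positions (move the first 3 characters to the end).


Input: 'duuvkb', shift = 3
Operation: split at index 3 and swap parts
Front part s[0:3] = 'duu'
Back part s[3:] = 'vkb'
Rotated = back + front = 'vkb' + 'duu'
Result: vkbduu


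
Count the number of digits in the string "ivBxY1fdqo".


Input string: 'ivBxY1fdqo'
Operation: count digit characters (0-9)
Scan: 'i', 'v', 'B', 'x', 'Y', '1'(digit), 'f', 'd', 'q', 'o'
Digits found: 1
Result: 1


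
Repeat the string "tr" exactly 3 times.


Input string: 'tr'
Operation: repeat 3 times
Concatenation: 'tr' + 'tr' + 'tr'
Result: trtrtr


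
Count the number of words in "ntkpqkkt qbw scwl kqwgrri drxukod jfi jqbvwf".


Input string: 'ntkpqkkt qbw scwl kqwgrri drxukod jfi jqbvwf'
Operation: split by spaces
Words found: 'ntkpqkkt', 'qbw', 'scwl', 'kqwgrri', 'drxukod', 'jfi', 'jqbvwf'
Word count: 7


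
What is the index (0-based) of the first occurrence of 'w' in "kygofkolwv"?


Input string: 'kygofkolwv'
Target: 'w'
Scanning left to right: s[0]='k', s[1]='y', s[2]='g', s[3]='o', s[4]='f', s[5]='k', s[6]='o', s[7]='l', s[8]='w'
First match at index: 8


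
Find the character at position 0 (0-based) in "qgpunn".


Input string: 'qgpunn'
Operation: get character at index 0
Index mapping: s[0]='q'
Result: 'q'


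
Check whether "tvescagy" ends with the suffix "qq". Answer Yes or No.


Input string: 'tvescagy'
Suffix to check: 'qq'
Last 2 characters of input: 'gy'
Match: False
Result: No


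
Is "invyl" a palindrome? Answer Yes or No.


Input string: 'invyl'
Reversed: 'lyvni'
Compare pairs: s[0]='i' vs s[4]='l' (mismatch), s[1]='n' vs s[3]='y' (mismatch)
Palindrome: No


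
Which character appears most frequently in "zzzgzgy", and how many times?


Input: 'zzzgzgy'
Operation: tally each character
Counts: 'g':2, 'y':1, 'z':4
Maximum: 'z' appears 4 times


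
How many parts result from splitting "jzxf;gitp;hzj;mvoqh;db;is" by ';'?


Input string: 'jzxf;gitp;hzj;mvoqh;db;is'
Delimiter: ';'
Split result: 'jzxf', 'gitp', 'hzj', 'mvoqh', 'db', 'is'
Number of parts: 6


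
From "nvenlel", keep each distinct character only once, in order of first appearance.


Input: 'nvenlel'
Operation: keep first occurrence of each character
Scan: s[0]='n' new -> keep; s[1]='v' new -> keep; s[2]='e' new -> keep; s[3]='n' seen -> skip; s[4]='l' new -> keep; s[5]='e' seen -> skip; s[6]='l' seen -> skip
Result: nvel


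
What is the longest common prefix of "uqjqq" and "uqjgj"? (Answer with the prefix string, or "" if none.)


String 1: 'uqjqq'
String 2: 'uqjgj'
Compare position by position:
pos 0: 'u' vs 'u' match
pos 1: 'q' vs 'q' match
pos 2: 'j' vs 'j' match
pos 3: 'q' vs 'g' differ -> stop
Longest common prefix: "uqj" (length 3)


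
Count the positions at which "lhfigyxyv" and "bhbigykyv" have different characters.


String 1: 'lhfigyxyv'
String 2: 'bhbigykyv'
Compare each position: pos 0: 'l'!='b', pos 1: 'h'=='h', pos 2: 'f'!='b', pos 3: 'i'=='i', pos 4: 'g'=='g', pos 5: 'y'=='y', pos 6: 'x'!='k', pos 7: 'y'=='y', pos 8: 'v'=='v'
Differing positions: 3
Hamming distance: 3


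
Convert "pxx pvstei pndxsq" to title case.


Input string: 'pxx pvstei pndxsq'
Operation: capitalize first letter of each word
Word transformations: 'pxx'->'Pxx', 'pvstei'->'Pvstei', 'pndxsq'->'Pndxsq'
Result: Pxx Pvstei Pndxsq


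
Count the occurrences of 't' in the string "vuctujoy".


Input string: 'vuctujoy'
Target character: 't'
Scan each position: s[3]='t'
Matches found at indices: 3
Total: 1


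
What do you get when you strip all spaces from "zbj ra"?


Input string: 'zbj ra'
Operation: remove all spaces
Words: 'zbj', 'ra'
Join without spaces: zbjra


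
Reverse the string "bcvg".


Input string: 'bcvg'
Operation: reverse character order
Original order: 'b' -> 'c' -> 'v' -> 'g'
Reversed order: 'g' -> 'v' -> 'c' -> 'b'
Result: gvcb


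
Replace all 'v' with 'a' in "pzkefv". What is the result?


Input string: 'pzkefv'
Operation: replace 'v' with 'a'
Positions of 'v': 5
After replacement: pzkefa


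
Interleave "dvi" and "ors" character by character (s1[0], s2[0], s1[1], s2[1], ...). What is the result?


String 1: 'dvi'
String 2: 'ors'
Operation: alternate characters
Pairs: 'd'+'o', 'v'+'r', 'i'+'s'
Result: dovris


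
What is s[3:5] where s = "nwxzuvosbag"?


Input string: 'nwxzuvosbag'
Operation: slice [3:5]
Extract characters: s[3]='z', s[4]='u'
Result: zu


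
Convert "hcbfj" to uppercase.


Input string: 'hcbfj'
Operation: convert each letter to uppercase
Mapping: 'h'->'H', 'c'->'C', 'b'->'B', 'f'->'F', 'j'->'J'
Result: HCBFJ


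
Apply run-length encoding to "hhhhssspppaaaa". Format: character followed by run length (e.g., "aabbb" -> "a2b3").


Input: 'hhhhssspppaaaa'
Operation: identify consecutive runs
Runs: 'hhhh' -> h4, 'sss' -> s3, 'ppp' -> p3, 'aaaa' -> a4
Encoded: h4s3p3a4


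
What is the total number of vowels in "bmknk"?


Input string: 'bmknk'
Operation: count vowels (a, e, i, o, u)
Scan: s[0]='b', s[1]='m', s[2]='k', s[3]='n', s[4]='k'
Vowels found: 0
Result: 0


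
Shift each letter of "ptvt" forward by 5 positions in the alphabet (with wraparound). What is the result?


Input: 'ptvt', shift = 5
Operation: for each letter, (position + 5) mod 26
Mapping: 'p'(15+5=20)->'u', 't'(19+5=24)->'y', 'v'(21+5=26, 26 mod 26=0)->'a', 't'(19+5=24)->'y'
Result: uyay


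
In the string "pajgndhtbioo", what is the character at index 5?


Input string: 'pajgndhtbioo'
Operation: get character at index 5
Index mapping: s[0]='p', s[1]='a', s[2]='j', s[3]='g', s[4]='n', s[5]='d'
Result: 'd'


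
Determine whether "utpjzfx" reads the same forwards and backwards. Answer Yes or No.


Input string: 'utpjzfx'
Reversed: 'xfzjptu'
Compare pairs: s[0]='u' vs s[6]='x' (mismatch), s[1]='t' vs s[5]='f' (mismatch), s[2]='p' vs s[4]='z' (mismatch)
Palindrome: No


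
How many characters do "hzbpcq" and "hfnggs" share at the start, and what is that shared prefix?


String 1: 'hzbpcq'
String 2: 'hfnggs'
Compare position by position:
pos 0: 'h' vs 'h' match
pos 1: 'z' vs 'f' differ -> stop
Longest common prefix: "h" (length 1)


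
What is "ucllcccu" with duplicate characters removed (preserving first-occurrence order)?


Input: 'ucllcccu'
Operation: keep first occurrence of each character
Scan: s[0]='u' new -> keep; s[1]='c' new -> keep; s[2]='l' new -> keep; s[3]='l' seen -> skip; s[4]='c' seen -> skip; s[5]='c' seen -> skip; s[6]='c' seen -> skip; s[7]='u' seen -> skip
Result: ucl


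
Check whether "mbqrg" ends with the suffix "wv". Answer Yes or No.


Input string: 'mbqrg'
Suffix to check: 'wv'
Last 2 characters of input: 'rg'
Match: False
Result: No


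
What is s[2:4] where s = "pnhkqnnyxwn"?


Input string: 'pnhkqnnyxwn'
Operation: slice [2:4]
Extract characters: s[2]='h', s[3]='k'
Result: hk


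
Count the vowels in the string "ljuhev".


Input string: 'ljuhev'
Operation: count vowels (a, e, i, o, u)
Scan: s[0]='l', s[1]='j', s[2]='u' (vowel), s[3]='h', s[4]='e' (vowel), s[5]='v'
Vowels found: 2
Result: 2


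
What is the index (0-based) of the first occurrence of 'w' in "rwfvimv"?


Input string: 'rwfvimv'
Target: 'w'
Scanning left to right: s[0]='r', s[1]='w'
First match at index: 1


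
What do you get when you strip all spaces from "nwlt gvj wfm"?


Input string: 'nwlt gvj wfm'
Operation: remove all spaces
Words: 'nwlt', 'gvj', 'wfm'
Join without spaces: nwltgvjwfm


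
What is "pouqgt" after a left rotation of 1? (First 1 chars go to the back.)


Input: 'pouqgt', shift = 1
Operation: split at index 1 and swap parts
Front part s[0:1] = 'p'
Back part s[1:] = 'ouqgt'
Rotated = back + front = 'ouqgt' + 'p'
Result: ouqgtp


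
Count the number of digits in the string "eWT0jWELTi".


Input string: 'eWT0jWELTi'
Operation: count digit characters (0-9)
Scan: 'e', 'W', 'T', '0'(digit), 'j', 'W', 'E', 'L', 'T', 'i'
Digits found: 1
Result: 1


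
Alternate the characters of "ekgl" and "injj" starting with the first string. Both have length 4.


String 1: 'ekgl'
String 2: 'injj'
Operation: alternate characters
Pairs: 'e'+'i', 'k'+'n', 'g'+'j', 'l'+'j'
Result: eikngjlj


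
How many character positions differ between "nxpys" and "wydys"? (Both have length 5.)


String 1: 'nxpys'
String 2: 'wydys'
Compare each position: pos 0: 'n'!='w', pos 1: 'x'!='y', pos 2: 'p'!='d', pos 3: 'y'=='y', pos 4: 's'=='s'
Differing positions: 3
Hamming distance: 3


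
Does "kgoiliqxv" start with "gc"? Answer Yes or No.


Input string: 'kgoiliqxv'
Prefix to check: 'gc'
First 2 characters of input: 'kg'
Match: False
Result: No


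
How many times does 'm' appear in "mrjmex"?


Input string: 'mrjmex'
Target character: 'm'
Scan each position: s[0]='m', s[3]='m'
Matches found at indices: 0, 3
Total: 2


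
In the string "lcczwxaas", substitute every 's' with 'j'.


Input string: 'lcczwxaas'
Operation: replace 's' with 'j'
Positions of 's': 8
After replacement: lcczwxaaj


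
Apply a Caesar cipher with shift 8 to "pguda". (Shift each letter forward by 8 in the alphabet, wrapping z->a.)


Input: 'pguda', shift = 8
Operation: for each letter, (position + 8) mod 26
Mapping: 'p'(15+8=23)->'x', 'g'(6+8=14)->'o', 'u'(20+8=28, 28 mod 26=2)->'c', 'd'(3+8=11)->'l', 'a'(0+8=8)->'i'
Result: xocli


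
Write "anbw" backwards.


Input string: 'anbw'
Operation: reverse character order
Original order: 'a' -> 'n' -> 'b' -> 'w'
Reversed order: 'w' -> 'b' -> 'n' -> 'a'
Result: wbna


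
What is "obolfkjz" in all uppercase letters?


Input string: 'obolfkjz'
Operation: convert each letter to uppercase
Mapping: 'o'->'O', 'b'->'B', 'o'->'O', 'l'->'L', 'f'->'F', 'k'->'K', 'j'->'J', 'z'->'Z'
Result: OBOLFKJZ


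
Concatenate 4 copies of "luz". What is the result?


Input string: 'luz'
Operation: repeat 4 times
Concatenation: 'luz' + 'luz' + 'luz' + 'luz'
Result: luzluzluzluz


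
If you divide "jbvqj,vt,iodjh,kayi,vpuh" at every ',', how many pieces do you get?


Input string: 'jbvqj,vt,iodjh,kayi,vpuh'
Delimiter: ','
Split result: 'jbvqj', 'vt', 'iodjh', 'kayi', 'vpuh'
Number of parts: 5


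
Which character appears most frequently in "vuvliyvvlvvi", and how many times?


Input: 'vuvliyvvlvvi'
Operation: tally each character
Counts: 'i':2, 'l':2, 'u':1, 'v':6, 'y':1
Maximum: 'v' appears 6 times


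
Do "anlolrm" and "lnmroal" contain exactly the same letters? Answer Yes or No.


String 1: 'anlolrm' -> sorted: 'allmnor'
String 2: 'lnmroal' -> sorted: 'allmnor'
Compare sorted forms: 'allmnor' == 'allmnor'
Anagram: Yes


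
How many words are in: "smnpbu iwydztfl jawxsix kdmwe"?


Input string: 'smnpbu iwydztfl jawxsix kdmwe'
Operation: split by spaces
Words found: 'smnpbu', 'iwydztfl', 'jawxsix', 'kdmwe'
Word count: 4


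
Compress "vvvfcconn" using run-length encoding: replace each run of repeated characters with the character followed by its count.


Input: 'vvvfcconn'
Operation: identify consecutive runs
Runs: 'vvv' -> v3, 'f' -> f1, 'cc' -> c2, 'o' -> o1, 'nn' -> n2
Encoded: v3f1c2o1n2


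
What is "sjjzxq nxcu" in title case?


Input string: 'sjjzxq nxcu'
Operation: capitalize first letter of each word
Word transformations: 'sjjzxq'->'Sjjzxq', 'nxcu'->'Nxcu'
Result: Sjjzxq Nxcu


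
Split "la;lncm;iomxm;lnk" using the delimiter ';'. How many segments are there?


Input string: 'la;lncm;iomxm;lnk'
Delimiter: ';'
Split result: 'la', 'lncm', 'iomxm', 'lnk'
Number of parts: 4


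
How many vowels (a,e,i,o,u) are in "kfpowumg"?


Input string: 'kfpowumg'
Operation: count vowels (a, e, i, o, u)
Scan: s[0]='k', s[1]='f', s[2]='p', s[3]='o' (vowel), s[4]='w', s[5]='u' (vowel), s[6]='m', s[7]='g'
Vowels found: 2
Result: 2


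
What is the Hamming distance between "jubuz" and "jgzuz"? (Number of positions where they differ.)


String 1: 'jubuz'
String 2: 'jgzuz'
Compare each position: pos 0: 'j'=='j', pos 1: 'u'!='g', pos 2: 'b'!='z', pos 3: 'u'=='u', pos 4: 'z'=='z'
Differing positions: 2
Hamming distance: 2


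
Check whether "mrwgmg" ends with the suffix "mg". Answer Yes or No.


Input string: 'mrwgmg'
Suffix to check: 'mg'
Last 2 characters of input: 'mg'
Match: True
Result: Yes


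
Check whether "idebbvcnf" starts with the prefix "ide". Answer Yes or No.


Input string: 'idebbvcnf'
Prefix to check: 'ide'
First 3 characters of input: 'ide'
Match: True
Result: Yes


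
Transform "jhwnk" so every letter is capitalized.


Input string: 'jhwnk'
Operation: convert each letter to uppercase
Mapping: 'j'->'J', 'h'->'H', 'w'->'W', 'n'->'N', 'k'->'K'
Result: JHWNK


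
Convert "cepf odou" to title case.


Input string: 'cepf odou'
Operation: capitalize first letter of each word
Word transformations: 'cepf'->'Cepf', 'odou'->'Odou'
Result: Cepf Odou


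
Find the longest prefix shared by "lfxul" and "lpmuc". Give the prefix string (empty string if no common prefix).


String 1: 'lfxul'
String 2: 'lpmuc'
Compare position by position:
pos 0: 'l' vs 'l' match
pos 1: 'f' vs 'p' differ -> stop
Longest common prefix: "l" (length 1)


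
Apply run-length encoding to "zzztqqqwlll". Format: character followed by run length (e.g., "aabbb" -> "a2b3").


Input: 'zzztqqqwlll'
Operation: identify consecutive runs
Runs: 'zzz' -> z3, 't' -> t1, 'qqq' -> q3, 'w' -> w1, 'lll' -> l3
Encoded: z3t1q3w1l3


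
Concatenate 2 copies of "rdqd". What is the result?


Input string: 'rdqd'
Operation: repeat 2 times
Concatenation: 'rdqd' + 'rdqd'
Result: rdqdrdqd


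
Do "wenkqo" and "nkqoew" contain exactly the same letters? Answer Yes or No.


String 1: 'wenkqo' -> sorted: 'eknoqw'
String 2: 'nkqoew' -> sorted: 'eknoqw'
Compare sorted forms: 'eknoqw' == 'eknoqw'
Anagram: Yes


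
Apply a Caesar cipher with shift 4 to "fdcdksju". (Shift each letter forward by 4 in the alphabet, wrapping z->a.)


Input: 'fdcdksju', shift = 4
Operation: for each letter, (position + 4) mod 26
Mapping: 'f'(5+4=9)->'j', 'd'(3+4=7)->'h', 'c'(2+4=6)->'g', 'd'(3+4=7)->'h', 'k'(10+4=14)->'o', 's'(18+4=22)->'w', 'j'(9+4=13)->'n', 'u'(20+4=24)->'y'
Result: jhghowny


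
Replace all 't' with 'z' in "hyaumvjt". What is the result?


Input string: 'hyaumvjt'
Operation: replace 't' with 'z'
Positions of 't': 7
After replacement: hyaumvjz


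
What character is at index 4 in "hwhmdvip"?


Input string: 'hwhmdvip'
Operation: get character at index 4
Index mapping: s[0]='h', s[1]='w', s[2]='h', s[3]='m', s[4]='d'
Result: 'd'


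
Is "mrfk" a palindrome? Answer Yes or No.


Input string: 'mrfk'
Reversed: 'kfrm'
Compare pairs: s[0]='m' vs s[3]='k' (mismatch), s[1]='r' vs s[2]='f' (mismatch)
Palindrome: No


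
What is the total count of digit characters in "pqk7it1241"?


Input string: 'pqk7it1241'
Operation: count digit characters (0-9)
Scan: 'p', 'q', 'k', '7'(digit), 'i', 't', '1'(digit), '2'(digit), '4'(digit), '1'(digit)
Digits found: 5
Result: 5


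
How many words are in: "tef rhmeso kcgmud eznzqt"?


Input string: 'tef rhmeso kcgmud eznzqt'
Operation: split by spaces
Words found: 'tef', 'rhmeso', 'kcgmud', 'eznzqt'
Word count: 4


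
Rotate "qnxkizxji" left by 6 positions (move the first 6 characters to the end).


Input: 'qnxkizxji', shift = 6
Operation: split at index 6 and swap parts
Front part s[0:6] = 'qnxkiz'
Back part s[6:] = 'xji'
Rotated = back + front = 'xji' + 'qnxkiz'
Result: xjiqnxkiz


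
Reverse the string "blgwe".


Input string: 'blgwe'
Operation: reverse character order
Original order: 'b' -> 'l' -> 'g' -> 'w' -> 'e'
Reversed order: 'e' -> 'w' -> 'g' -> 'l' -> 'b'
Result: ewglb


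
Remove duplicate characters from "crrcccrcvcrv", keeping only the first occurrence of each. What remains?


Input: 'crrcccrcvcrv'
Operation: keep first occurrence of each character
Scan: s[0]='c' new -> keep; s[1]='r' new -> keep; s[2]='r' seen -> skip; s[3]='c' seen -> skip; s[4]='c' seen -> skip; s[5]='c' seen -> skip; s[6]='r' seen -> skip; s[7]='c' seen -> skip; s[8]='v' new -> keep; s[9]='c' seen -> skip; s[10]='r' seen -> skip; s[11]='v' seen -> skip
Result: crv


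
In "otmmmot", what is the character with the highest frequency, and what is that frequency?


Input: 'otmmmot'
Operation: tally each character
Counts: 'm':3, 'o':2, 't':2
Maximum: 'm' appears 3 times


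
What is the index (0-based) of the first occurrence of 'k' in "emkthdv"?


Input string: 'emkthdv'
Target: 'k'
Scanning left to right: s[0]='e', s[1]='m', s[2]='k'
First match at index: 2


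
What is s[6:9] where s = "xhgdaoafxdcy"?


Input string: 'xhgdaoafxdcy'
Operation: slice [6:9]
Extract characters: s[6]='a', s[7]='f', s[8]='x'
Result: afx


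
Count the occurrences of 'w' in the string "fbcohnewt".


Input string: 'fbcohnewt'
Target character: 'w'
Scan each position: s[7]='w'
Matches found at indices: 7
Total: 1


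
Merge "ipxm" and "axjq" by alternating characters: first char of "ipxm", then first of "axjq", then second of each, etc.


String 1: 'ipxm'
String 2: 'axjq'
Operation: alternate characters
Pairs: 'i'+'a', 'p'+'x', 'x'+'j', 'm'+'q'
Result: iapxxjmq


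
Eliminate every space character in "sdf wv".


Input string: 'sdf wv'
Operation: remove all spaces
Words: 'sdf', 'wv'
Join without spaces: sdfwv


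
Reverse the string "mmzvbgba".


Input string: 'mmzvbgba'
Operation: reverse character order
Original order: 'm' -> 'm' -> 'z' -> 'v' -> 'b' -> 'g' -> 'b' -> 'a'
Reversed order: 'a' -> 'b' -> 'g' -> 'b' -> 'v' -> 'z' -> 'm' -> 'm'
Result: abgbvzmm


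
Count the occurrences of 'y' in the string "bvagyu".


Input string: 'bvagyu'
Target character: 'y'
Scan each position: s[4]='y'
Matches found at indices: 4
Total: 1


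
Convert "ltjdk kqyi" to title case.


Input string: 'ltjdk kqyi'
Operation: capitalize first letter of each word
Word transformations: 'ltjdk'->'Ltjdk', 'kqyi'->'Kqyi'
Result: Ltjdk Kqyi


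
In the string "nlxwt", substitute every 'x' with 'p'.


Input string: 'nlxwt'
Operation: replace 'x' with 'p'
Positions of 'x': 2
After replacement: nlpwt


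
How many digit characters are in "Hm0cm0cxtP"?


Input string: 'Hm0cm0cxtP'
Operation: count digit characters (0-9)
Scan: 'H', 'm', '0'(digit), 'c', 'm', '0'(digit), 'c', 'x', 't', 'P'
Digits found: 2
Result: 2


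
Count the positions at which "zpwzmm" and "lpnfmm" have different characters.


String 1: 'zpwzmm'
String 2: 'lpnfmm'
Compare each position: pos 0: 'z'!='l', pos 1: 'p'=='p', pos 2: 'w'!='n', pos 3: 'z'!='f', pos 4: 'm'=='m', pos 5: 'm'=='m'
Differing positions: 3
Hamming distance: 3


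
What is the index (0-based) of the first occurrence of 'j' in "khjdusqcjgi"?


Input string: 'khjdusqcjgi'
Target: 'j'
Scanning left to right: s[0]='k', s[1]='h', s[2]='j'
First match at index: 2


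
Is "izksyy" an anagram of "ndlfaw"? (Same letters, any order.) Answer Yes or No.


String 1: 'ndlfaw' -> sorted: 'adflnw'
String 2: 'izksyy' -> sorted: 'iksyyz'
Compare sorted forms: 'adflnw' != 'iksyyz'
Anagram: No


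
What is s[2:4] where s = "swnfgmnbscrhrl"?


Input string: 'swnfgmnbscrhrl'
Operation: slice [2:4]
Extract characters: s[2]='n', s[3]='f'
Result: nf


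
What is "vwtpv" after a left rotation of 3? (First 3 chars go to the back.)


Input: 'vwtpv', shift = 3
Operation: split at index 3 and swap parts
Front part s[0:3] = 'vwt'
Back part s[3:] = 'pv'
Rotated = back + front = 'pv' + 'vwt'
Result: pvvwt


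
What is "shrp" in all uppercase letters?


Input string: 'shrp'
Operation: convert each letter to uppercase
Mapping: 's'->'S', 'h'->'H', 'r'->'R', 'p'->'P'
Result: SHRP


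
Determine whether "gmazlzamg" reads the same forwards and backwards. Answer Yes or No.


Input string: 'gmazlzamg'
Reversed: 'gmazlzamg'
Compare pairs: s[0]='g' vs s[8]='g' (match), s[1]='m' vs s[7]='m' (match), s[2]='a' vs s[6]='a' (match), s[3]='z' vs s[5]='z' (match)
Palindrome: Yes


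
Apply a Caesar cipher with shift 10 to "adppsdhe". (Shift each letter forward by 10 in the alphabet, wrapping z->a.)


Input: 'adppsdhe', shift = 10
Operation: for each letter, (position + 10) mod 26
Mapping: 'a'(0+10=10)->'k', 'd'(3+10=13)->'n', 'p'(15+10=25)->'z', 'p'(15+10=25)->'z', 's'(18+10=28, 28 mod 26=2)->'c', 'd'(3+10=13)->'n', 'h'(7+10=17)->'r', 'e'(4+10=14)->'o'
Result: knzzcnro


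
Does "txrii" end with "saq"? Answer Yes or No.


Input string: 'txrii'
Suffix to check: 'saq'
Last 3 characters of input: 'rii'
Match: False
Result: No


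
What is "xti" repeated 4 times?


Input string: 'xti'
Operation: repeat 4 times
Concatenation: 'xti' + 'xti' + 'xti' + 'xti'
Result: xtixtixtixti


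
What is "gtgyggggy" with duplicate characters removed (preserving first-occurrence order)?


Input: 'gtgyggggy'
Operation: keep first occurrence of each character
Scan: s[0]='g' new -> keep; s[1]='t' new -> keep; s[2]='g' seen -> skip; s[3]='y' new -> keep; s[4]='g' seen -> skip; s[5]='g' seen -> skip; s[6]='g' seen -> skip; s[7]='g' seen -> skip; s[8]='y' seen -> skip
Result: gty


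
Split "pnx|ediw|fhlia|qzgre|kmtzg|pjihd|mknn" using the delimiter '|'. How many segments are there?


Input string: 'pnx|ediw|fhlia|qzgre|kmtzg|pjihd|mknn'
Delimiter: '|'
Split result: 'pnx', 'ediw', 'fhlia', 'qzgre', 'kmtzg', 'pjihd', 'mknn'
Number of parts: 7


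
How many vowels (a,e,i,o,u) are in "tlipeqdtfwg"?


Input string: 'tlipeqdtfwg'
Operation: count vowels (a, e, i, o, u)
Scan: s[0]='t', s[1]='l', s[2]='i' (vowel), s[3]='p', s[4]='e' (vowel), s[5]='q', s[6]='d', s[7]='t', s[8]='f', s[9]='w', s[10]='g'
Vowels found: 2
Result: 2


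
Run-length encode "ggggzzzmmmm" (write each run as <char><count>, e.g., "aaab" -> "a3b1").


Input: 'ggggzzzmmmm'
Operation: identify consecutive runs
Runs: 'gggg' -> g4, 'zzz' -> z3, 'mmmm' -> m4
Encoded: g4z3m4


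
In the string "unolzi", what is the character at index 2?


Input string: 'unolzi'
Operation: get character at index 2
Index mapping: s[0]='u', s[1]='n', s[2]='o'
Result: 'o'


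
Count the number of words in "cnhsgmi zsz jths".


Input string: 'cnhsgmi zsz jths'
Operation: split by spaces
Words found: 'cnhsgmi', 'zsz', 'jths'
Word count: 3


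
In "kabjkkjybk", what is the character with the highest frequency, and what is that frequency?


Input: 'kabjkkjybk'
Operation: tally each character
Counts: 'a':1, 'b':2, 'j':2, 'k':4, 'y':1
Maximum: 'k' appears 4 times


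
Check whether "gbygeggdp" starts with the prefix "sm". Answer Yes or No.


Input string: 'gbygeggdp'
Prefix to check: 'sm'
First 2 characters of input: 'gb'
Match: False
Result: No


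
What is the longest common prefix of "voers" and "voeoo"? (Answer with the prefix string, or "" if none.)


String 1: 'voers'
String 2: 'voeoo'
Compare position by position:
pos 0: 'v' vs 'v' match
pos 1: 'o' vs 'o' match
pos 2: 'e' vs 'e' match
pos 3: 'r' vs 'o' differ -> stop
Longest common prefix: "voe" (length 3)


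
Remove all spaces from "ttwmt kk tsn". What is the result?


Input string: 'ttwmt kk tsn'
Operation: remove all spaces
Words: 'ttwmt', 'kk', 'tsn'
Join without spaces: ttwmtkktsn


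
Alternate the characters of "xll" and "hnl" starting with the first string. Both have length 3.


String 1: 'xll'
String 2: 'hnl'
Operation: alternate characters
Pairs: 'x'+'h', 'l'+'n', 'l'+'l'
Result: xhlnll


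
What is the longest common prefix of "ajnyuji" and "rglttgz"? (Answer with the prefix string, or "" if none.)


String 1: 'ajnyuji'
String 2: 'rglttgz'
Compare position by position:
pos 0: 'a' vs 'r' differ -> stop
Longest common prefix: "" (length 0)
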